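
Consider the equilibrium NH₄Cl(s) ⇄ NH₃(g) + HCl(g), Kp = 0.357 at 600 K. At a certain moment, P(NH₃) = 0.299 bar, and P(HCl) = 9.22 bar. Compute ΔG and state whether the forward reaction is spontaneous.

ΔG = 10.2 kJ/mol; the forward reaction is non-spontaneous

(NH₄Cl is a pure solid — omitted from Qp.)
Qp = P(NH₃)·P(HCl) = (0.299)·(9.22) = 2.76
ΔG = RT ln(Qp/Kp) = (8.314 J mol⁻¹ K⁻¹)(600 K) × ln(2.76/0.357)
   = (4.988 kJ/mol)(2.045) = 10.2 kJ/mol
ΔG > 0, so the forward reaction is non-spontaneous (proceeds in reverse).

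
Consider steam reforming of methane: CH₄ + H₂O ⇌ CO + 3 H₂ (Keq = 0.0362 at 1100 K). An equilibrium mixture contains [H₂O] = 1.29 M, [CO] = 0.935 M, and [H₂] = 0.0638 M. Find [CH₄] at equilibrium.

At equilibrium, Keq = [CO]·[H₂]³ / ([CH₄]·[H₂O]) = 0.0362.
(0.935)·(0.0638)³ / (([CH₄])·(1.29)) = 0.0362
[CH₄] = 0.00520 M

[CH₄] = 0.00520 M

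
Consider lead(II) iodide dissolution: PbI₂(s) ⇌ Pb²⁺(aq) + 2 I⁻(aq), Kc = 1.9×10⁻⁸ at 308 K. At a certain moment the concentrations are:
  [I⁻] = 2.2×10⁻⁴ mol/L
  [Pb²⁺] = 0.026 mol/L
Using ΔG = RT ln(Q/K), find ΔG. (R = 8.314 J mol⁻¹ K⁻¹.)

ΔG = -6.95 kJ/mol

(PbI₂ is a pure solid — omitted from Qc.)
Qc = [Pb²⁺]·[I⁻]² = (0.026)·(2.2×10⁻⁴)² = 1.26×10⁻⁹
ΔG = RT ln(Qc/Kc) = (8.314 J mol⁻¹ K⁻¹)(308 K) × ln(1.26×10⁻⁹/1.9×10⁻⁸)
   = (2.561 kJ/mol)(-2.713) = -6.95 kJ/mol
ΔG < 0, so the forward reaction is spontaneous (proceeds forward).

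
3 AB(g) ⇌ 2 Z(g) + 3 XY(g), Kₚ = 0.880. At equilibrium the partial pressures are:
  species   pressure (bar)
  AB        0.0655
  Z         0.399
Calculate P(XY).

P(XY) = 0.116 bar

At equilibrium, Kₚ = P(Z)²·P(XY)³ / P(AB)³ = 0.880.
(0.399)²·(P(XY))³ / (0.0655)³ = 0.880
P(XY)³ = 0.00155 ⇒ P(XY) = 0.116 bar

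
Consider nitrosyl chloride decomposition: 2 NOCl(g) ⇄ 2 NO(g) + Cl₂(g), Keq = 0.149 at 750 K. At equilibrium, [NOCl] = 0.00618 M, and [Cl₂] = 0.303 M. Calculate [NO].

At equilibrium, Keq = [NO]²·[Cl₂] / [NOCl]² = 0.149.
([NO])²·(0.303) / (0.00618)² = 0.149
[NO]² = 1.88e-5 ⇒ [NO] = 0.00433 M

[NO] = 0.00433 M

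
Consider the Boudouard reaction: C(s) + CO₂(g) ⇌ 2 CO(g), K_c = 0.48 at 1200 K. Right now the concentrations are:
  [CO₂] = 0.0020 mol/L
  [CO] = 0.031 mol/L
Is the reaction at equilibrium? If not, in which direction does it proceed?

no net change (already at equilibrium)

(C is a pure solid — omitted from Q_c.)
Q_c = [CO]² / [CO₂] = (0.031)² / (0.0020) = 0.48
Q_c = 0.48 = K_c, so the system is already at equilibrium.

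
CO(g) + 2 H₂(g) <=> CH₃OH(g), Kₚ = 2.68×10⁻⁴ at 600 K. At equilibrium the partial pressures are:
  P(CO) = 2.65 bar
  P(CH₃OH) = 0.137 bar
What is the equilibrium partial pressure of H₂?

At equilibrium, Kₚ = P(CH₃OH) / (P(CO)·P(H₂)²) = 2.68×10⁻⁴.
(0.137) / ((2.65)·(P(H₂))²) = 2.68×10⁻⁴
P(H₂)² = 193 ⇒ P(H₂) = 13.9 bar

P(H₂) = 13.9 bar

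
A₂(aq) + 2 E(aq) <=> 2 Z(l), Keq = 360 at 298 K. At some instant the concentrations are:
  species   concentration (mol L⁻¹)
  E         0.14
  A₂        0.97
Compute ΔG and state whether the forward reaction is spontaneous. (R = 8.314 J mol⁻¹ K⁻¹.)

ΔG = -4.77 kJ/mol; the forward reaction is spontaneous

(Z is a pure liquid — omitted from Q.)
Q = 1 / ([A₂]·[E]²) = 1 / ((0.97)·(0.14)²) = 52.6
ΔG = RT ln(Q/Keq) = (8.314 J mol⁻¹ K⁻¹)(298 K) × ln(52.6/360)
   = (2.478 kJ/mol)(-1.923) = -4.77 kJ/mol
ΔG < 0, so the forward reaction is spontaneous (proceeds forward).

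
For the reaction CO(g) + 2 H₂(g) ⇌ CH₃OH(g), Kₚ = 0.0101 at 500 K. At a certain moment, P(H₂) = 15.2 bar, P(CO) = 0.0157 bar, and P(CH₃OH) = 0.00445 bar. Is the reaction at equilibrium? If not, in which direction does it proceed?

Qₚ = P(CH₃OH) / (P(CO)·P(H₂)²) = (0.00445) / ((0.0157)·(15.2)²) = 0.00123
Qₚ = 0.00123 < Kₚ = 0.0101, so the forward reaction proceeds.

toward products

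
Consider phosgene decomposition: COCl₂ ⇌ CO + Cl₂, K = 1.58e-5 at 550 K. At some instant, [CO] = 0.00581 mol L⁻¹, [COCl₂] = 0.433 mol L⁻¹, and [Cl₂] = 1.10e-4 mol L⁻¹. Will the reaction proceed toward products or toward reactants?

Q = [CO]·[Cl₂] / [COCl₂] = (0.00581)·(1.10e-4) / (0.433) = 1.48e-6
Q = 1.48e-6 < K = 1.58e-5, so the forward reaction proceeds.

in the forward direction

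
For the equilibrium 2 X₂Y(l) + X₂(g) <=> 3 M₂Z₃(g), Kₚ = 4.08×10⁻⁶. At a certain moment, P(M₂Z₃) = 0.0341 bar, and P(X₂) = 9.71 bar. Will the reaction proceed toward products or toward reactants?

(X₂Y is a pure liquid — omitted from Qₚ.)
Qₚ = P(M₂Z₃)³ / P(X₂) = (0.0341)³ / (9.71) = 4.08×10⁻⁶
Qₚ = 4.08×10⁻⁶ = Kₚ, so the system is already at equilibrium.

neither direction; the system is at equilibrium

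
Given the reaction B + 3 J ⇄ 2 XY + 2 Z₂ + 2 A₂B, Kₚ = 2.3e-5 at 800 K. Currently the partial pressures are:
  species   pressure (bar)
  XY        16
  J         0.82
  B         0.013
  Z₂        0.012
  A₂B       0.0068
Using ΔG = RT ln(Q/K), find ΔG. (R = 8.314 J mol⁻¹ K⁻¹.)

ΔG = 15.5 kJ/mol

Qₚ = P(XY)²·P(Z₂)²·P(A₂B)² / (P(B)·P(J)³) = (16)²·(0.012)²·(0.0068)² / ((0.013)·(0.82)³) = 2.38e-4
ΔG = RT ln(Qₚ/Kₚ) = (8.314 J mol⁻¹ K⁻¹)(800 K) × ln(2.38e-4/2.3e-5)
   = (6.651 kJ/mol)(2.337) = 15.5 kJ/mol
ΔG > 0, so the forward reaction is non-spontaneous (proceeds in reverse).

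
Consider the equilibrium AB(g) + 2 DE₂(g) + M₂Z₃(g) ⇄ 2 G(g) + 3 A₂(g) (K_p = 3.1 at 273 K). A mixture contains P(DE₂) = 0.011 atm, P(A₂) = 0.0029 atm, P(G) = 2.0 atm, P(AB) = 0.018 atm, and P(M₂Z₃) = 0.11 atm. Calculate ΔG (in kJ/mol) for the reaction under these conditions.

Q_p = P(G)²·P(A₂)³ / (P(AB)·P(DE₂)²·P(M₂Z₃)) = (2.0)²·(0.0029)³ / ((0.018)·(0.011)²·(0.11)) = 0.407
ΔG = RT ln(Q_p/K_p) = (8.314 J mol⁻¹ K⁻¹)(273 K) × ln(0.407/3.1)
   = (2.270 kJ/mol)(-2.030) = -4.61 kJ/mol
ΔG < 0, so the forward reaction is spontaneous (proceeds forward).

ΔG = -4.61 kJ/mol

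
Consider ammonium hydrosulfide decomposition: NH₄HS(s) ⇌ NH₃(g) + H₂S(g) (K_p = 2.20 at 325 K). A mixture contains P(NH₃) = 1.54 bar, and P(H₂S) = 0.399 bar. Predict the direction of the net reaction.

(NH₄HS is a pure solid — omitted from Q_p.)
Q_p = P(NH₃)·P(H₂S) = (1.54)·(0.399) = 0.614
Q_p = 0.614 < K_p = 2.20, so the forward reaction proceeds.

toward products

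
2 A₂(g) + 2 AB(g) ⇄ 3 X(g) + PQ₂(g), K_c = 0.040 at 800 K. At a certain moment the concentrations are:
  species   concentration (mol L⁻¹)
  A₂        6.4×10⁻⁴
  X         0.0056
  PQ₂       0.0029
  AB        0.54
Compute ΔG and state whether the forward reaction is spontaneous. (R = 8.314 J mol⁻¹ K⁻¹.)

ΔG = -14.9 kJ/mol; the forward reaction is spontaneous

Q_c = [X]³·[PQ₂] / ([A₂]²·[AB]²) = (0.0056)³·(0.0029) / ((6.4×10⁻⁴)²·(0.54)²) = 0.00426
ΔG = RT ln(Q_c/K_c) = (8.314 J mol⁻¹ K⁻¹)(800 K) × ln(0.00426/0.040)
   = (6.651 kJ/mol)(-2.240) = -14.9 kJ/mol
ΔG < 0, so the forward reaction is spontaneous (proceeds forward).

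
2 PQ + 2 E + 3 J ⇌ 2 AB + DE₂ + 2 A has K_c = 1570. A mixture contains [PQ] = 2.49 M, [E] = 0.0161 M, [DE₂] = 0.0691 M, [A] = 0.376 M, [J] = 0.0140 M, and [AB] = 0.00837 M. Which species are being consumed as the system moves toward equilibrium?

PQ, E, J (reactants)

Q_c = [AB]²·[DE₂]·[A]² / ([PQ]²·[E]²·[J]³) = (0.00837)²·(0.0691)·(0.376)² / ((2.49)²·(0.0161)²·(0.0140)³) = 155
Q_c = 155 < K_c = 1570: net forward reaction.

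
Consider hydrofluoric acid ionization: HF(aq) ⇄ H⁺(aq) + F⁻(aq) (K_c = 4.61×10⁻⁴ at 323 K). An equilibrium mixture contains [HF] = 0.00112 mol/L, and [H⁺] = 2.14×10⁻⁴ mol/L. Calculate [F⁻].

At equilibrium, K_c = [H⁺]·[F⁻] / [HF] = 4.61×10⁻⁴.
(2.14×10⁻⁴)·([F⁻]) / (0.00112) = 4.61×10⁻⁴
[F⁻] = 0.00241 mol/L

[F⁻] = 0.00241 mol/L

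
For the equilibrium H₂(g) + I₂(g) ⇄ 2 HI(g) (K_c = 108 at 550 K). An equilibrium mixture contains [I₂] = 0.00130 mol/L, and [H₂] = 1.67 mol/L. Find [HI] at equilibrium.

[HI] = 0.484 mol/L

At equilibrium, K_c = [HI]² / ([H₂]·[I₂]) = 108.
([HI])² / ((1.67)·(0.00130)) = 108
[HI]² = 0.234 ⇒ [HI] = 0.484 mol/L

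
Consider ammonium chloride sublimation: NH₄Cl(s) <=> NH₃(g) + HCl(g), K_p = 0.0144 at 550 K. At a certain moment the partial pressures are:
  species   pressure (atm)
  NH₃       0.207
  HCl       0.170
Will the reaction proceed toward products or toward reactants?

(NH₄Cl is a pure solid — omitted from Q_p.)
Q_p = P(NH₃)·P(HCl) = (0.207)·(0.170) = 0.0352
Q_p = 0.0352 > K_p = 0.0144, so the reverse reaction proceeds.

reverse (toward reactants)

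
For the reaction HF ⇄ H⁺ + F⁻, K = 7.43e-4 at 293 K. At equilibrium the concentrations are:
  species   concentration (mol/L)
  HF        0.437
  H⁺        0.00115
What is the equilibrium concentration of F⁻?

At equilibrium, K = [H⁺]·[F⁻] / [HF] = 7.43e-4.
(0.00115)·([F⁻]) / (0.437) = 7.43e-4
[F⁻] = 0.282 mol/L

[F⁻] = 0.282 mol/L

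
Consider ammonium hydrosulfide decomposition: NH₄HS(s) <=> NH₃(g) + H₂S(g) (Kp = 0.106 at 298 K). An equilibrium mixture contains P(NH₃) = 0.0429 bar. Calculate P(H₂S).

P(H₂S) = 2.47 bar

(NH₄HS is a pure solid — omitted from Kp.)
At equilibrium, Kp = P(NH₃)·P(H₂S) = 0.106.
(0.0429)·(P(H₂S)) = 0.106
P(H₂S) = 2.47 bar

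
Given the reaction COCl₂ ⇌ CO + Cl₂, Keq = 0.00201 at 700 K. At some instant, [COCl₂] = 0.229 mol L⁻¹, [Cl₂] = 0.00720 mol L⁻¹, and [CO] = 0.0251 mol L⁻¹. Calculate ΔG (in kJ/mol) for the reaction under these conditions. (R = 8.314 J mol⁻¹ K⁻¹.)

Q = [CO]·[Cl₂] / [COCl₂] = (0.0251)·(0.00720) / (0.229) = 7.89×10⁻⁴
ΔG = RT ln(Q/Keq) = (8.314 J mol⁻¹ K⁻¹)(700 K) × ln(7.89×10⁻⁴/0.00201)
   = (5.820 kJ/mol)(-0.9351) = -5.44 kJ/mol
ΔG < 0, so the forward reaction is spontaneous (proceeds forward).

ΔG = -5.44 kJ/mol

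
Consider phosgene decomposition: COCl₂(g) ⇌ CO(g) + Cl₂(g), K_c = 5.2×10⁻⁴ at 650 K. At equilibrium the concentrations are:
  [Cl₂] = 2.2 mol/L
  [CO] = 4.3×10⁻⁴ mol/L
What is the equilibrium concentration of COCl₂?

At equilibrium, K_c = [CO]·[Cl₂] / [COCl₂] = 5.2×10⁻⁴.
(4.3×10⁻⁴)·(2.2) / ([COCl₂]) = 5.2×10⁻⁴
[COCl₂] = 1.82 = 1.8 mol/L

[COCl₂] = 1.8 mol/L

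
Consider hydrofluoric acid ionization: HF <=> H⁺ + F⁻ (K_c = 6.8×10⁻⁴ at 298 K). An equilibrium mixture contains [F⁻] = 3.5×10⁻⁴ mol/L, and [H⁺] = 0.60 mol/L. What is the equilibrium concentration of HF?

At equilibrium, K_c = [H⁺]·[F⁻] / [HF] = 6.8×10⁻⁴.
(0.60)·(3.5×10⁻⁴) / ([HF]) = 6.8×10⁻⁴
[HF] = 0.309 = 0.31 mol/L

[HF] = 0.31 mol/L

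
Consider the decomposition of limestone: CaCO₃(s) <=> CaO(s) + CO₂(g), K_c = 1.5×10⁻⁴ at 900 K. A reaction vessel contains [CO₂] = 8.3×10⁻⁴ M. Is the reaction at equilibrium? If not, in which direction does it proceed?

(CaCO₃, CaO are pure solids — omitted from Q_c.)
Q_c = [CO₂] = 8.3×10⁻⁴
Q_c = 8.3×10⁻⁴ > K_c = 1.5×10⁻⁴, so the reverse reaction proceeds.

reverse (toward reactants)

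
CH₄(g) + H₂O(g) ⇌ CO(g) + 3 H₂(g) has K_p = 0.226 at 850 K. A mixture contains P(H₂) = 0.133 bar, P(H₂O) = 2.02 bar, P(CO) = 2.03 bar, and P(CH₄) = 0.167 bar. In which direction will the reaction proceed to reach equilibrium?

forward (toward products)

Q_p = P(CO)·P(H₂)³ / (P(CH₄)·P(H₂O)) = (2.03)·(0.133)³ / ((0.167)·(2.02)) = 0.0142
Q_p = 0.0142 < K_p = 0.226, so the forward reaction proceeds.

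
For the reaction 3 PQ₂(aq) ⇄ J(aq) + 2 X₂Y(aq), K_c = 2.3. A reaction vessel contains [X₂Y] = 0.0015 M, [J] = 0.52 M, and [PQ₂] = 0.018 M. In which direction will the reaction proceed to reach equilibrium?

forward (toward products)

Q_c = [J]·[X₂Y]² / [PQ₂]³ = (0.52)·(0.0015)² / (0.018)³ = 0.20
Q_c = 0.20 < K_c = 2.3, so the forward reaction proceeds.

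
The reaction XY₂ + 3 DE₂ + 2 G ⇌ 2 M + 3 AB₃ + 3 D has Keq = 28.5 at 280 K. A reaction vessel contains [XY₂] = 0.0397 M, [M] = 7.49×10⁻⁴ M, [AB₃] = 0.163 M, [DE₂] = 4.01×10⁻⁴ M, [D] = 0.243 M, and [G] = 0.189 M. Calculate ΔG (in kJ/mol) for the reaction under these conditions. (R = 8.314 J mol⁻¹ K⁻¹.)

Q = [M]²·[AB₃]³·[D]³ / ([XY₂]·[DE₂]³·[G]²) = (7.49×10⁻⁴)²·(0.163)³·(0.243)³ / ((0.0397)·(4.01×10⁻⁴)³·(0.189)²) = 381
ΔG = RT ln(Q/Keq) = (8.314 J mol⁻¹ K⁻¹)(280 K) × ln(381/28.5)
   = (2.328 kJ/mol)(2.593) = 6.04 kJ/mol
ΔG > 0, so the forward reaction is non-spontaneous (proceeds in reverse).

ΔG = 6.04 kJ/mol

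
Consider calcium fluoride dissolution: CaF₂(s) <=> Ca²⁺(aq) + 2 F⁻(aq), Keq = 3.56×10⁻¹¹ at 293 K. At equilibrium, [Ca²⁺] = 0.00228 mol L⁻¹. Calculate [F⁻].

[F⁻] = 1.25×10⁻⁴ mol L⁻¹

(CaF₂ is a pure solid — omitted from Keq.)
At equilibrium, Keq = [Ca²⁺]·[F⁻]² = 3.56×10⁻¹¹.
(0.00228)·([F⁻])² = 3.56×10⁻¹¹
[F⁻]² = 1.56×10⁻⁸ ⇒ [F⁻] = 1.25×10⁻⁴ mol L⁻¹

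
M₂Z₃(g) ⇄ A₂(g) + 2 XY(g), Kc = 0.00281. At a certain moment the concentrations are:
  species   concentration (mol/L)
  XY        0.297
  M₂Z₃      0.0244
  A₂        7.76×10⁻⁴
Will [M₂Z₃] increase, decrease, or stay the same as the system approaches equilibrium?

Qc = [A₂]·[XY]² / [M₂Z₃] = (7.76×10⁻⁴)·(0.297)² / (0.0244) = 0.00281
Qc = 0.00281 = Kc; the system is at equilibrium.

stay the same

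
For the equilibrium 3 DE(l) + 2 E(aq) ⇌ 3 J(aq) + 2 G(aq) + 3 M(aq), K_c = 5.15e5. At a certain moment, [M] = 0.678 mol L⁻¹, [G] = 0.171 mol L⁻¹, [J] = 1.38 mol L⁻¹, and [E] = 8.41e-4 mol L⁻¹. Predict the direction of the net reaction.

(DE is a pure liquid — omitted from Q_c.)
Q_c = [J]³·[G]²·[M]³ / [E]² = (1.38)³·(0.171)²·(0.678)³ / (8.41e-4)² = 33900
Q_c = 33900 < K_c = 5.15e5, so the forward reaction proceeds.

toward products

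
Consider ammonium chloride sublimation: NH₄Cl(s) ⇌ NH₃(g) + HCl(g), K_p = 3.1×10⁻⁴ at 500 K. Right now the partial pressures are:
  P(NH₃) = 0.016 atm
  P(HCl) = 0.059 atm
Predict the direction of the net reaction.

to the left

(NH₄Cl is a pure solid — omitted from Q_p.)
Q_p = P(NH₃)·P(HCl) = (0.016)·(0.059) = 9.4×10⁻⁴
Q_p = 9.4×10⁻⁴ > K_p = 3.1×10⁻⁴, so the reverse reaction proceeds.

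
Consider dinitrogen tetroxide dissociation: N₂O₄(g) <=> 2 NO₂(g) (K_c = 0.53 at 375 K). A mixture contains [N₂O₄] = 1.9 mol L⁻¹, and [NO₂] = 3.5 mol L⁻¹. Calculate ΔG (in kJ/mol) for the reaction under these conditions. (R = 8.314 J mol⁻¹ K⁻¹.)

ΔG = 7.79 kJ/mol

Q_c = [NO₂]² / [N₂O₄] = (3.5)² / (1.9) = 6.45
ΔG = RT ln(Q_c/K_c) = (8.314 J mol⁻¹ K⁻¹)(375 K) × ln(6.45/0.53)
   = (3.118 kJ/mol)(2.499) = 7.79 kJ/mol
ΔG > 0, so the forward reaction is non-spontaneous (proceeds in reverse).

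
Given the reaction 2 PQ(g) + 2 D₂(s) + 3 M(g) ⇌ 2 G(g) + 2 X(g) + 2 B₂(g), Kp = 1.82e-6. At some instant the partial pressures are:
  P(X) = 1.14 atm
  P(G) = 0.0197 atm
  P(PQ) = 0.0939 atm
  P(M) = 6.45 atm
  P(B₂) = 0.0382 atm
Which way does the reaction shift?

(D₂ is a pure solid — omitted from Qp.)
Qp = P(G)²·P(X)²·P(B₂)² / (P(PQ)²·P(M)³) = (0.0197)²·(1.14)²·(0.0382)² / ((0.0939)²·(6.45)³) = 3.11e-7
Qp = 3.11e-7 < Kp = 1.82e-6, so the forward reaction proceeds.

toward products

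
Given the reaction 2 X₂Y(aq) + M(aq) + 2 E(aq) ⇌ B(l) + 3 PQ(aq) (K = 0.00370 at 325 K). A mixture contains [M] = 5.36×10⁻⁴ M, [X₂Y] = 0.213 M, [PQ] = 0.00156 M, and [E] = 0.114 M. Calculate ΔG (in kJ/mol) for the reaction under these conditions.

(B is a pure liquid — omitted from Q.)
Q = [PQ]³ / ([X₂Y]²·[M]·[E]²) = (0.00156)³ / ((0.213)²·(5.36×10⁻⁴)·(0.114)²) = 0.0120
ΔG = RT ln(Q/K) = (8.314 J mol⁻¹ K⁻¹)(325 K) × ln(0.0120/0.00370)
   = (2.702 kJ/mol)(1.177) = 3.18 kJ/mol
ΔG > 0, so the forward reaction is non-spontaneous (proceeds in reverse).

ΔG = 3.18 kJ/mol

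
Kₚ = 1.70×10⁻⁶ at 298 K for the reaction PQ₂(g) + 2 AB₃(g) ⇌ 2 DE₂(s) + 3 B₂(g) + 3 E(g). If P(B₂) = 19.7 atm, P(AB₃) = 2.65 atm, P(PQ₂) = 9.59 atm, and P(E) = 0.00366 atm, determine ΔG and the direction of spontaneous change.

ΔG = 2.94 kJ/mol; the forward reaction is non-spontaneous

(DE₂ is a pure solid — omitted from Qₚ.)
Qₚ = P(B₂)³·P(E)³ / (P(PQ₂)·P(AB₃)²) = (19.7)³·(0.00366)³ / ((9.59)·(2.65)²) = 5.57×10⁻⁶
ΔG = RT ln(Qₚ/Kₚ) = (8.314 J mol⁻¹ K⁻¹)(298 K) × ln(5.57×10⁻⁶/1.70×10⁻⁶)
   = (2.478 kJ/mol)(1.187) = 2.94 kJ/mol
ΔG > 0, so the forward reaction is non-spontaneous (proceeds in reverse).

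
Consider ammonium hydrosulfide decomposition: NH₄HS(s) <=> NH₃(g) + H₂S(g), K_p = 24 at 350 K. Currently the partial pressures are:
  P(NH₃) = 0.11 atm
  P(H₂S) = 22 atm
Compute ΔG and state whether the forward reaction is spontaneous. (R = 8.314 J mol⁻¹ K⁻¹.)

(NH₄HS is a pure solid — omitted from Q_p.)
Q_p = P(NH₃)·P(H₂S) = (0.11)·(22) = 2.42
ΔG = RT ln(Q_p/K_p) = (8.314 J mol⁻¹ K⁻¹)(350 K) × ln(2.42/24)
   = (2.910 kJ/mol)(-2.294) = -6.68 kJ/mol
ΔG < 0, so the forward reaction is spontaneous (proceeds forward).

ΔG = -6.68 kJ/mol; the forward reaction is spontaneous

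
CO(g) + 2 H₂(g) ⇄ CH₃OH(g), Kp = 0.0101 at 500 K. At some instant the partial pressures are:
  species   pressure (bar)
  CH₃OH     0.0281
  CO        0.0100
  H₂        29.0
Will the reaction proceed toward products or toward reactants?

in the forward direction

Qp = P(CH₃OH) / (P(CO)·P(H₂)²) = (0.0281) / ((0.0100)·(29.0)²) = 0.00334
Qp = 0.00334 < Kp = 0.0101, so the forward reaction proceeds.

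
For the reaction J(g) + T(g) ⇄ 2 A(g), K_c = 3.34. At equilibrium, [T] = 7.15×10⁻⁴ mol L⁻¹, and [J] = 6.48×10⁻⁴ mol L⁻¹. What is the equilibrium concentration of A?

At equilibrium, K_c = [A]² / ([J]·[T]) = 3.34.
([A])² / ((6.48×10⁻⁴)·(7.15×10⁻⁴)) = 3.34
[A]² = 1.55×10⁻⁶ ⇒ [A] = 0.00124 mol L⁻¹

[A] = 0.00124 mol L⁻¹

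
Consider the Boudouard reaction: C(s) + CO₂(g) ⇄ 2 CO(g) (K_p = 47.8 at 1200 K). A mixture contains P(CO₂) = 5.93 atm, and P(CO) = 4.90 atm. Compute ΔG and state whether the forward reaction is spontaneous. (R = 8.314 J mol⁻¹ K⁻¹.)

(C is a pure solid — omitted from Q_p.)
Q_p = P(CO)² / P(CO₂) = (4.90)² / (5.93) = 4.05
ΔG = RT ln(Q_p/K_p) = (8.314 J mol⁻¹ K⁻¹)(1200 K) × ln(4.05/47.8)
   = (9.977 kJ/mol)(-2.468) = -24.6 kJ/mol
ΔG < 0, so the forward reaction is spontaneous (proceeds forward).

ΔG = -24.6 kJ/mol; the forward reaction is spontaneous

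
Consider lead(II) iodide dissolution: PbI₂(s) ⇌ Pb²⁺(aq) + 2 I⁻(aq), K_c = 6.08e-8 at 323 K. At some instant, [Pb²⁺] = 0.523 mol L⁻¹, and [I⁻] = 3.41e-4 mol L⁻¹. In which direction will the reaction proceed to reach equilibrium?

(PbI₂ is a pure solid — omitted from Q_c.)
Q_c = [Pb²⁺]·[I⁻]² = (0.523)·(3.41e-4)² = 6.08e-8
Q_c = 6.08e-8 = K_c, so the system is already at equilibrium.

no net change (already at equilibrium)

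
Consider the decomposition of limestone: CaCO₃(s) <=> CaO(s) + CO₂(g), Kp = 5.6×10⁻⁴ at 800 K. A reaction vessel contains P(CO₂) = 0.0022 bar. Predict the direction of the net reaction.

reverse (toward reactants)

(CaCO₃, CaO are pure solids — omitted from Qp.)
Qp = P(CO₂) = 0.0022
Qp = 0.0022 > Kp = 5.6×10⁻⁴, so the reverse reaction proceeds.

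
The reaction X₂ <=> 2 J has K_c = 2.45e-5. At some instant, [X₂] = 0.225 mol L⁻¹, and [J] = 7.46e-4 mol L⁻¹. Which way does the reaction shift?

forward (toward products)

Q_c = [J]² / [X₂] = (7.46e-4)² / (0.225) = 2.47e-6
Q_c = 2.47e-6 < K_c = 2.45e-5, so the forward reaction proceeds.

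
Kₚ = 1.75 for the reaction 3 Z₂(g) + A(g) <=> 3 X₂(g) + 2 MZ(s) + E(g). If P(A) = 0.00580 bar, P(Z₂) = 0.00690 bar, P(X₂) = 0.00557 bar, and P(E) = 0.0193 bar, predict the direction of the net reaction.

(MZ is a pure solid — omitted from Qₚ.)
Qₚ = P(X₂)³·P(E) / (P(Z₂)³·P(A)) = (0.00557)³·(0.0193) / ((0.00690)³·(0.00580)) = 1.75
Qₚ = 1.75 = Kₚ, so the system is already at equilibrium.

at equilibrium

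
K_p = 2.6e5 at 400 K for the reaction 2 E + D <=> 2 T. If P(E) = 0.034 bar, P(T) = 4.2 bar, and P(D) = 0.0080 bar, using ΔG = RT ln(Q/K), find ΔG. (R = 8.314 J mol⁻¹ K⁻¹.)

ΔG = 6.63 kJ/mol

Q_p = P(T)² / (P(E)²·P(D)) = (4.2)² / ((0.034)²·(0.0080)) = 1.91e6
ΔG = RT ln(Q_p/K_p) = (8.314 J mol⁻¹ K⁻¹)(400 K) × ln(1.91e6/2.6e5)
   = (3.326 kJ/mol)(1.994) = 6.63 kJ/mol
ΔG > 0, so the forward reaction is non-spontaneous (proceeds in reverse).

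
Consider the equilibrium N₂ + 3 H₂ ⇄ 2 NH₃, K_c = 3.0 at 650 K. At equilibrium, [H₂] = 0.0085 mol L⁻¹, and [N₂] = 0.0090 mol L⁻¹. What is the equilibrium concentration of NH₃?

[NH₃] = 1.3×10⁻⁴ mol L⁻¹

At equilibrium, K_c = [NH₃]² / ([N₂]·[H₂]³) = 3.0.
([NH₃])² / ((0.0090)·(0.0085)³) = 3.0
[NH₃]² = 1.66×10⁻⁸ ⇒ [NH₃] = 1.3×10⁻⁴ mol L⁻¹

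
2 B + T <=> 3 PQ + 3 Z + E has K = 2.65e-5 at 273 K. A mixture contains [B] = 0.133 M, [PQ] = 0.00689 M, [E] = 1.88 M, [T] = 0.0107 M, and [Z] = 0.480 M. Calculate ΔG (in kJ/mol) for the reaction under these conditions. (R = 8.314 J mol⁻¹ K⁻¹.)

Q = [PQ]³·[Z]³·[E] / ([B]²·[T]) = (0.00689)³·(0.480)³·(1.88) / ((0.133)²·(0.0107)) = 3.59e-4
ΔG = RT ln(Q/K) = (8.314 J mol⁻¹ K⁻¹)(273 K) × ln(3.59e-4/2.65e-5)
   = (2.270 kJ/mol)(2.606) = 5.92 kJ/mol
ΔG > 0, so the forward reaction is non-spontaneous (proceeds in reverse).

ΔG = 5.92 kJ/mol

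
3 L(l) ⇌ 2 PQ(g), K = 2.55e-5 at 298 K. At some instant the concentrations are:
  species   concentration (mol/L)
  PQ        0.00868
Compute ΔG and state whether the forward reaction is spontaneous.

ΔG = 2.68 kJ/mol; the forward reaction is non-spontaneous

(L is a pure liquid — omitted from Q.)
Q = [PQ]² = (0.00868)² = 7.53e-5
ΔG = RT ln(Q/K) = (8.314 J mol⁻¹ K⁻¹)(298 K) × ln(7.53e-5/2.55e-5)
   = (2.478 kJ/mol)(1.083) = 2.68 kJ/mol
ΔG > 0, so the forward reaction is non-spontaneous (proceeds in reverse).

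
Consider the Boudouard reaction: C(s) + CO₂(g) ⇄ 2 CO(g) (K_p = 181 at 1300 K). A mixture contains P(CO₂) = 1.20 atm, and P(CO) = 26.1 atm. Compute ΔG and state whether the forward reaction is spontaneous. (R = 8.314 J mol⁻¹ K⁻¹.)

ΔG = 12.4 kJ/mol; the forward reaction is non-spontaneous

(C is a pure solid — omitted from Q_p.)
Q_p = P(CO)² / P(CO₂) = (26.1)² / (1.20) = 568
ΔG = RT ln(Q_p/K_p) = (8.314 J mol⁻¹ K⁻¹)(1300 K) × ln(568/181)
   = (10.81 kJ/mol)(1.144) = 12.4 kJ/mol
ΔG > 0, so the forward reaction is non-spontaneous (proceeds in reverse).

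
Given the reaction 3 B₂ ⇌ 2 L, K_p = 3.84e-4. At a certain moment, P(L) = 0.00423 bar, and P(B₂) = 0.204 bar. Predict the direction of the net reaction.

to the left

Q_p = P(L)² / P(B₂)³ = (0.00423)² / (0.204)³ = 0.00211
Q_p = 0.00211 > K_p = 3.84e-4, so the reverse reaction proceeds.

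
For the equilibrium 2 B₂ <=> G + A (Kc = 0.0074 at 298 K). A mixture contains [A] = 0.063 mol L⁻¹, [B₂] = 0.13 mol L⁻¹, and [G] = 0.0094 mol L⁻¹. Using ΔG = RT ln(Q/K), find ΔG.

ΔG = 3.85 kJ/mol

Qc = [G]·[A] / [B₂]² = (0.0094)·(0.063) / (0.13)² = 0.0350
ΔG = RT ln(Qc/Kc) = (8.314 J mol⁻¹ K⁻¹)(298 K) × ln(0.0350/0.0074)
   = (2.478 kJ/mol)(1.554) = 3.85 kJ/mol
ΔG > 0, so the forward reaction is non-spontaneous (proceeds in reverse).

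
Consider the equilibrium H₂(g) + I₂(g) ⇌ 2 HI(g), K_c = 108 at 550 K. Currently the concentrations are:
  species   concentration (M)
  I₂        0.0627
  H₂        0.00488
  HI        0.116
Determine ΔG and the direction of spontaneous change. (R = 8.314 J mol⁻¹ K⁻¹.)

ΔG = -4.11 kJ/mol; the forward reaction is spontaneous

Q_c = [HI]² / ([H₂]·[I₂]) = (0.116)² / ((0.00488)·(0.0627)) = 44.0
ΔG = RT ln(Q_c/K_c) = (8.314 J mol⁻¹ K⁻¹)(550 K) × ln(44.0/108)
   = (4.573 kJ/mol)(-0.8979) = -4.11 kJ/mol
ΔG < 0, so the forward reaction is spontaneous (proceeds forward).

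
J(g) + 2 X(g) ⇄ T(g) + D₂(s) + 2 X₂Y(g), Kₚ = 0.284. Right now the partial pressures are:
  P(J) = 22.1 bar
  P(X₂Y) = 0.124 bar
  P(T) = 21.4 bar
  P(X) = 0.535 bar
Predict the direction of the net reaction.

toward products

(D₂ is a pure solid — omitted from Qₚ.)
Qₚ = P(T)·P(X₂Y)² / (P(J)·P(X)²) = (21.4)·(0.124)² / ((22.1)·(0.535)²) = 0.0520
Qₚ = 0.0520 < Kₚ = 0.284, so the forward reaction proceeds.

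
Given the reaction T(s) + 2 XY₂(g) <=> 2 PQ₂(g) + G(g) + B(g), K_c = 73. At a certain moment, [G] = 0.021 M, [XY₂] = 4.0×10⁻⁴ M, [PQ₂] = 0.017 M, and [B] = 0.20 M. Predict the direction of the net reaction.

toward products

(T is a pure solid — omitted from Q_c.)
Q_c = [PQ₂]²·[G]·[B] / [XY₂]² = (0.017)²·(0.021)·(0.20) / (4.0×10⁻⁴)² = 7.6
Q_c = 7.6 < K_c = 73, so the forward reaction proceeds.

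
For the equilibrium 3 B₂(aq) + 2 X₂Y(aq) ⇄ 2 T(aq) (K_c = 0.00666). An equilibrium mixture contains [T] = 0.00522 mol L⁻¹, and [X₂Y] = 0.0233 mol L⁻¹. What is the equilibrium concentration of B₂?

At equilibrium, K_c = [T]² / ([B₂]³·[X₂Y]²) = 0.00666.
(0.00522)² / (([B₂])³·(0.0233)²) = 0.00666
[B₂]³ = 7.54 ⇒ [B₂] = 1.96 mol L⁻¹

[B₂] = 1.96 mol L⁻¹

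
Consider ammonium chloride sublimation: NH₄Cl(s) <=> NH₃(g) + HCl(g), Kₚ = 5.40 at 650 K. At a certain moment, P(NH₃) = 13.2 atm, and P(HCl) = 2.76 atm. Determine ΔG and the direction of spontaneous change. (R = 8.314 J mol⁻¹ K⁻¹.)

ΔG = 10.3 kJ/mol; the forward reaction is non-spontaneous

(NH₄Cl is a pure solid — omitted from Qₚ.)
Qₚ = P(NH₃)·P(HCl) = (13.2)·(2.76) = 36.4
ΔG = RT ln(Qₚ/Kₚ) = (8.314 J mol⁻¹ K⁻¹)(650 K) × ln(36.4/5.40)
   = (5.404 kJ/mol)(1.908) = 10.3 kJ/mol
ΔG > 0, so the forward reaction is non-spontaneous (proceeds in reverse).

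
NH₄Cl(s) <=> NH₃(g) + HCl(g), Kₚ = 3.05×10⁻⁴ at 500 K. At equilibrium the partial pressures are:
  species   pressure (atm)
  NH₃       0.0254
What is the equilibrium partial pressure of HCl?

P(HCl) = 0.0120 atm

(NH₄Cl is a pure solid — omitted from Kₚ.)
At equilibrium, Kₚ = P(NH₃)·P(HCl) = 3.05×10⁻⁴.
(0.0254)·(P(HCl)) = 3.05×10⁻⁴
P(HCl) = 0.0120 atm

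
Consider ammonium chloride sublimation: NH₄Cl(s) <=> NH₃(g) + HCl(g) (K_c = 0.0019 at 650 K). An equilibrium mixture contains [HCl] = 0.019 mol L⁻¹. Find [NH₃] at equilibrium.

[NH₃] = 0.10 mol L⁻¹

(NH₄Cl is a pure solid — omitted from K_c.)
At equilibrium, K_c = [NH₃]·[HCl] = 0.0019.
([NH₃])·(0.019) = 0.0019
[NH₃] = 0.100 = 0.10 mol L⁻¹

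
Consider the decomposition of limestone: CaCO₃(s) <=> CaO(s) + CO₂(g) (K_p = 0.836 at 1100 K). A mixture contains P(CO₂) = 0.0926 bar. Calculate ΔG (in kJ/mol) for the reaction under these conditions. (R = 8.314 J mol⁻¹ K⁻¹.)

(CaCO₃, CaO are pure solids — omitted from Q_p.)
Q_p = P(CO₂) = 0.0926
ΔG = RT ln(Q_p/K_p) = (8.314 J mol⁻¹ K⁻¹)(1100 K) × ln(0.0926/0.836)
   = (9.145 kJ/mol)(-2.200) = -20.1 kJ/mol
ΔG < 0, so the forward reaction is spontaneous (proceeds forward).

ΔG = -20.1 kJ/mol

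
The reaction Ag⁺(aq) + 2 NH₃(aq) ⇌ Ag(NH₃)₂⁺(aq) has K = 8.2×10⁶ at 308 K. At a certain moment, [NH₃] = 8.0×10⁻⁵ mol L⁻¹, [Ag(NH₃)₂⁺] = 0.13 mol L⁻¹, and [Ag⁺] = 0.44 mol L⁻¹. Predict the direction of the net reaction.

Q = [Ag(NH₃)₂⁺] / ([Ag⁺]·[NH₃]²) = (0.13) / ((0.44)·(8.0×10⁻⁵)²) = 4.6×10⁷
Q = 4.6×10⁷ > K = 8.2×10⁶, so the reverse reaction proceeds.

to the left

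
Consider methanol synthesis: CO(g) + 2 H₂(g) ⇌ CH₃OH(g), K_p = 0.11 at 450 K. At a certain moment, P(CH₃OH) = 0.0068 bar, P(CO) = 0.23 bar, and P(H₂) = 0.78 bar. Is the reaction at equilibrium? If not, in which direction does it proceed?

Q_p = P(CH₃OH) / (P(CO)·P(H₂)²) = (0.0068) / ((0.23)·(0.78)²) = 0.049
Q_p = 0.049 < K_p = 0.11, so the forward reaction proceeds.

forward (toward products)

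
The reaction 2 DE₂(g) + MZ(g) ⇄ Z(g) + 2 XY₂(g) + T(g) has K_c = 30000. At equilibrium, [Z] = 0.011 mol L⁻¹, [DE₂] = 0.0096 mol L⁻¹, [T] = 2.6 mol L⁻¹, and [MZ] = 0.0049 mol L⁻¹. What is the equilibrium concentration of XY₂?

At equilibrium, K_c = [Z]·[XY₂]²·[T] / ([DE₂]²·[MZ]) = 30000.
(0.011)·([XY₂])²·(2.6) / ((0.0096)²·(0.0049)) = 30000
[XY₂]² = 0.474 ⇒ [XY₂] = 0.69 mol L⁻¹

[XY₂] = 0.69 mol L⁻¹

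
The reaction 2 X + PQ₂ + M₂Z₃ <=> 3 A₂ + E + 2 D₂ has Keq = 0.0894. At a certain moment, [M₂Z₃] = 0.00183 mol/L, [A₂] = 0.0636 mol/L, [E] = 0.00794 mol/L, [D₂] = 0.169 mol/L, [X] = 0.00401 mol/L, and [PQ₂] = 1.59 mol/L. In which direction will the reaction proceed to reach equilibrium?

toward reactants

Q = [A₂]³·[E]·[D₂]² / ([X]²·[PQ₂]·[M₂Z₃]) = (0.0636)³·(0.00794)·(0.169)² / ((0.00401)²·(1.59)·(0.00183)) = 1.25
Q = 1.25 > Keq = 0.0894, so the reverse reaction proceeds.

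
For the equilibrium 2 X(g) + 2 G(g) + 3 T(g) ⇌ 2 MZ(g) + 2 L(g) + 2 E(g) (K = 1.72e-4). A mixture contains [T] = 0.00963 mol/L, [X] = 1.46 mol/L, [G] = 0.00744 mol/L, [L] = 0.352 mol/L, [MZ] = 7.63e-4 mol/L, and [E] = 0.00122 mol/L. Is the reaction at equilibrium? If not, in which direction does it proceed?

Q = [MZ]²·[L]²·[E]² / ([X]²·[G]²·[T]³) = (7.63e-4)²·(0.352)²·(0.00122)² / ((1.46)²·(0.00744)²·(0.00963)³) = 0.00102
Q = 0.00102 > K = 1.72e-4, so the reverse reaction proceeds.

reverse (toward reactants)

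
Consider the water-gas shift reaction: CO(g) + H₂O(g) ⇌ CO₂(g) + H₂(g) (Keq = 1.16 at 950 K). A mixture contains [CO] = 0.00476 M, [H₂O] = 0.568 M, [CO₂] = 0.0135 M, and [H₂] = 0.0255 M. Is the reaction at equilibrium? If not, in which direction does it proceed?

Q = [CO₂]·[H₂] / ([CO]·[H₂O]) = (0.0135)·(0.0255) / ((0.00476)·(0.568)) = 0.127
Q = 0.127 < Keq = 1.16, so the forward reaction proceeds.

toward products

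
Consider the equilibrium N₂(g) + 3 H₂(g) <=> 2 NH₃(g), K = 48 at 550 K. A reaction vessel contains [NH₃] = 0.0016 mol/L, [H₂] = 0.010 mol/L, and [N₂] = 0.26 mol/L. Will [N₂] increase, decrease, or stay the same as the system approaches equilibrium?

Q = [NH₃]² / ([N₂]·[H₂]³) = (0.0016)² / ((0.26)·(0.010)³) = 9.8
Q = 9.8 < K = 48: net forward reaction.
N₂ is a reactant, so it decreases.

decrease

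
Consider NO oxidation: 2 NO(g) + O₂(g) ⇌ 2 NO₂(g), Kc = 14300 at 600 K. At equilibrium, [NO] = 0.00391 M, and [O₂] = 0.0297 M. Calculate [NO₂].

At equilibrium, Kc = [NO₂]² / ([NO]²·[O₂]) = 14300.
([NO₂])² / ((0.00391)²·(0.0297)) = 14300
[NO₂]² = 0.00649 ⇒ [NO₂] = 0.0806 M

[NO₂] = 0.0806 M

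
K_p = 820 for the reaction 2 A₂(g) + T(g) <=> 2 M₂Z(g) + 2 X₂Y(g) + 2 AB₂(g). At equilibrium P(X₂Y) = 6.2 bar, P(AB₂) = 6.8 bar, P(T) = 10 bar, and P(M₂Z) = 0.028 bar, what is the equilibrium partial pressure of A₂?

At equilibrium, K_p = P(M₂Z)²·P(X₂Y)²·P(AB₂)² / (P(A₂)²·P(T)) = 820.
(0.028)²·(6.2)²·(6.8)² / ((P(A₂))²·(10)) = 820
P(A₂)² = 1.70×10⁻⁴ ⇒ P(A₂) = 0.013 bar

P(A₂) = 0.013 bar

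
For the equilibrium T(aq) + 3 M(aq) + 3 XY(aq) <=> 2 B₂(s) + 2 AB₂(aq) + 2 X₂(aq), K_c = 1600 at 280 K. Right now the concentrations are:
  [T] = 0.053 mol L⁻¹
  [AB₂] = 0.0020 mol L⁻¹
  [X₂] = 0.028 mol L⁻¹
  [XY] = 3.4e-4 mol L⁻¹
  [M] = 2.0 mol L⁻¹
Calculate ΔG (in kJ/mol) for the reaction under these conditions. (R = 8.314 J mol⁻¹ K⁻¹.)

(B₂ is a pure solid — omitted from Q_c.)
Q_c = [AB₂]²·[X₂]² / ([T]·[M]³·[XY]³) = (0.0020)²·(0.028)² / ((0.053)·(2.0)³·(3.4e-4)³) = 188
ΔG = RT ln(Q_c/K_c) = (8.314 J mol⁻¹ K⁻¹)(280 K) × ln(188/1600)
   = (2.328 kJ/mol)(-2.141) = -4.98 kJ/mol
ΔG < 0, so the forward reaction is spontaneous (proceeds forward).

ΔG = -4.98 kJ/mol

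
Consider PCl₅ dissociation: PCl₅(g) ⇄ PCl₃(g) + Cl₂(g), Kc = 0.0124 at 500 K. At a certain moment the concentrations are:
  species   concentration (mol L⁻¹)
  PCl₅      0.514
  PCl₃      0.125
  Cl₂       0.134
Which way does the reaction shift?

Qc = [PCl₃]·[Cl₂] / [PCl₅] = (0.125)·(0.134) / (0.514) = 0.0326
Qc = 0.0326 > Kc = 0.0124, so the reverse reaction proceeds.

toward reactants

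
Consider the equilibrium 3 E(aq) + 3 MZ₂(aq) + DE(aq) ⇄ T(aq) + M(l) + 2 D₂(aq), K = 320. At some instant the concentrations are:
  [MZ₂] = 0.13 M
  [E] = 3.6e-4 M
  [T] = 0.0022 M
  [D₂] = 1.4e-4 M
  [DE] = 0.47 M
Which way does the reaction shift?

(M is a pure liquid — omitted from Q.)
Q = [T]·[D₂]² / ([E]³·[MZ₂]³·[DE]) = (0.0022)·(1.4e-4)² / ((3.6e-4)³·(0.13)³·(0.47)) = 900
Q = 900 > K = 320, so the reverse reaction proceeds.

reverse (toward reactants)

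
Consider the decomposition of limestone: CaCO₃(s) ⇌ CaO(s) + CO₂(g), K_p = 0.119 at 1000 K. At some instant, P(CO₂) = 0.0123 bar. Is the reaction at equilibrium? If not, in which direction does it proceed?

(CaCO₃, CaO are pure solids — omitted from Q_p.)
Q_p = P(CO₂) = 0.0123
Q_p = 0.0123 < K_p = 0.119, so the forward reaction proceeds.

toward products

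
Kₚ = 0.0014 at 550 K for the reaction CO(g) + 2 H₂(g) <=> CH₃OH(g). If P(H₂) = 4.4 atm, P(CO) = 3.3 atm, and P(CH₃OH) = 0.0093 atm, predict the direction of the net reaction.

Qₚ = P(CH₃OH) / (P(CO)·P(H₂)²) = (0.0093) / ((3.3)·(4.4)²) = 1.5×10⁻⁴
Qₚ = 1.5×10⁻⁴ < Kₚ = 0.0014, so the forward reaction proceeds.

toward products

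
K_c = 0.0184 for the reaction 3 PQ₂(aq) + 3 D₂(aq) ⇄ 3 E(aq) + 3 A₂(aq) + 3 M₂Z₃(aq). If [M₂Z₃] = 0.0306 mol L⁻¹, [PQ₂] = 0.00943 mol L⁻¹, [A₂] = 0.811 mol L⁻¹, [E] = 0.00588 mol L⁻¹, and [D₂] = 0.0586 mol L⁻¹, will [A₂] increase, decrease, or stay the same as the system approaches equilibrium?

stay the same

Q_c = [E]³·[A₂]³·[M₂Z₃]³ / ([PQ₂]³·[D₂]³) = (0.00588)³·(0.811)³·(0.0306)³ / ((0.00943)³·(0.0586)³) = 0.0184
Q_c = 0.0184 = K_c; the system is at equilibrium.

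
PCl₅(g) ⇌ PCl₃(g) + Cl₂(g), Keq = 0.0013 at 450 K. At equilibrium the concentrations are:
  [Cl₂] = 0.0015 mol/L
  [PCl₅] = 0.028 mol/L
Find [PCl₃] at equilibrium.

[PCl₃] = 0.024 mol/L

At equilibrium, Keq = [PCl₃]·[Cl₂] / [PCl₅] = 0.0013.
([PCl₃])·(0.0015) / (0.028) = 0.0013
[PCl₃] = 0.0243 = 0.024 mol/L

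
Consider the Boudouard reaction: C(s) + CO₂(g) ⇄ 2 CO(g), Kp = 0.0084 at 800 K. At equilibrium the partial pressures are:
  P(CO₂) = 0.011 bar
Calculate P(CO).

(C is a pure solid — omitted from Kp.)
At equilibrium, Kp = P(CO)² / P(CO₂) = 0.0084.
(P(CO))² / (0.011) = 0.0084
P(CO)² = 9.24×10⁻⁵ ⇒ P(CO) = 0.0096 bar

P(CO) = 0.0096 bar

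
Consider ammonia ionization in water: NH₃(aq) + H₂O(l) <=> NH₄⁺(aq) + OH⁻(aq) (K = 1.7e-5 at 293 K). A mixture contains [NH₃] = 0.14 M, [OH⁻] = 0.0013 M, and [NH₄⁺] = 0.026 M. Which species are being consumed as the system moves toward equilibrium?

(H₂O is a pure liquid — omitted from Q.)
Q = [NH₄⁺]·[OH⁻] / [NH₃] = (0.026)·(0.0013) / (0.14) = 2.4e-4
Q = 2.4e-4 > K = 1.7e-5: net reverse reaction.

NH₄⁺, OH⁻ (products)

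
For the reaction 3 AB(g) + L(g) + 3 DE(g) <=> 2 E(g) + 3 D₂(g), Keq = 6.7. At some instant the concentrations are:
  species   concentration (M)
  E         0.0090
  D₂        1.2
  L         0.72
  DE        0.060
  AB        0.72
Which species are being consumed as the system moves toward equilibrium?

Q = [E]²·[D₂]³ / ([AB]³·[L]·[DE]³) = (0.0090)²·(1.2)³ / ((0.72)³·(0.72)·(0.060)³) = 2.4
Q = 2.4 < Keq = 6.7: net forward reaction.

AB, L, DE (reactants)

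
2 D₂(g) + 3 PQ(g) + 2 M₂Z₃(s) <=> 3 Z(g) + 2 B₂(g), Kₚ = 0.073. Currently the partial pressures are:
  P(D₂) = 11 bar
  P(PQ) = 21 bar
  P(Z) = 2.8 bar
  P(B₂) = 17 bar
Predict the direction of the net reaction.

(M₂Z₃ is a pure solid — omitted from Qₚ.)
Qₚ = P(Z)³·P(B₂)² / (P(D₂)²·P(PQ)³) = (2.8)³·(17)² / ((11)²·(21)³) = 0.0057
Qₚ = 0.0057 < Kₚ = 0.073, so the forward reaction proceeds.

in the forward direction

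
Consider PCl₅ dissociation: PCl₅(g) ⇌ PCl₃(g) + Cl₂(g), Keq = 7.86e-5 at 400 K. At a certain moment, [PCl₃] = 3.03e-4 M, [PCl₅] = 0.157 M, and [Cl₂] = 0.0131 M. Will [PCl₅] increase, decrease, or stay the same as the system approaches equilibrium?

decrease

Q = [PCl₃]·[Cl₂] / [PCl₅] = (3.03e-4)·(0.0131) / (0.157) = 2.53e-5
Q = 2.53e-5 < Keq = 7.86e-5: net forward reaction.
PCl₅ is a reactant, so it decreases.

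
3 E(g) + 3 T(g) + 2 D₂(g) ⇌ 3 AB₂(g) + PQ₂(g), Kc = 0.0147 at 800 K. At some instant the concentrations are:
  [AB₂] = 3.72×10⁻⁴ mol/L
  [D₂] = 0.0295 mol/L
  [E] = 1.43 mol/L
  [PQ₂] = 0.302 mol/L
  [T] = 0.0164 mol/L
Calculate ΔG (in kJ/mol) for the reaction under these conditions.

ΔG = -15.7 kJ/mol

Qc = [AB₂]³·[PQ₂] / ([E]³·[T]³·[D₂]²) = (3.72×10⁻⁴)³·(0.302) / ((1.43)³·(0.0164)³·(0.0295)²) = 0.00139
ΔG = RT ln(Qc/Kc) = (8.314 J mol⁻¹ K⁻¹)(800 K) × ln(0.00139/0.0147)
   = (6.651 kJ/mol)(-2.359) = -15.7 kJ/mol
ΔG < 0, so the forward reaction is spontaneous (proceeds forward).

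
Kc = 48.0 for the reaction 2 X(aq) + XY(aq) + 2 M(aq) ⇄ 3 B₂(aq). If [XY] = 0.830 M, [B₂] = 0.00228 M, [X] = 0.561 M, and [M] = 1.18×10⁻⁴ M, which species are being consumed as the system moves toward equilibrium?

Qc = [B₂]³ / ([X]²·[XY]·[M]²) = (0.00228)³ / ((0.561)²·(0.830)·(1.18×10⁻⁴)²) = 3.26
Qc = 3.26 < Kc = 48.0: net forward reaction.

X, XY, M (reactants)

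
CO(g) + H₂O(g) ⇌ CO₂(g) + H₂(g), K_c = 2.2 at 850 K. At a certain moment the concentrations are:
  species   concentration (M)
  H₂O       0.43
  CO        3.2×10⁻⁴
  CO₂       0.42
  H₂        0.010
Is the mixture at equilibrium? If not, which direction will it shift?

Q_c = [CO₂]·[H₂] / ([CO]·[H₂O]) = (0.42)·(0.010) / ((3.2×10⁻⁴)·(0.43)) = 31
Q_c = 31 > K_c = 2.2: net reverse reaction.

no; Q > K, reaction proceeds in reverse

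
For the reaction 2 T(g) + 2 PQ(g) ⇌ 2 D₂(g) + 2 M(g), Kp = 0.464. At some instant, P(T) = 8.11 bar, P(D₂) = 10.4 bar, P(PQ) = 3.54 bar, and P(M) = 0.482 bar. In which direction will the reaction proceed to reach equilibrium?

Qp = P(D₂)²·P(M)² / (P(T)²·P(PQ)²) = (10.4)²·(0.482)² / ((8.11)²·(3.54)²) = 0.0305
Qp = 0.0305 < Kp = 0.464, so the forward reaction proceeds.

toward products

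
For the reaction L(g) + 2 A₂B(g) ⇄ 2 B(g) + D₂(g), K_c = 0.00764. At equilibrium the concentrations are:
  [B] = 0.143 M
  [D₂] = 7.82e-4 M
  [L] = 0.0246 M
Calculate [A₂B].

[A₂B] = 0.292 M

At equilibrium, K_c = [B]²·[D₂] / ([L]·[A₂B]²) = 0.00764.
(0.143)²·(7.82e-4) / ((0.0246)·([A₂B])²) = 0.00764
[A₂B]² = 0.0851 ⇒ [A₂B] = 0.292 M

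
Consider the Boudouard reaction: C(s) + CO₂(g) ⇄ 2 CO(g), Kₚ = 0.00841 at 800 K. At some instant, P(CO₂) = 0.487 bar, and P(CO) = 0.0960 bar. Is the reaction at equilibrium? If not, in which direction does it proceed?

(C is a pure solid — omitted from Qₚ.)
Qₚ = P(CO)² / P(CO₂) = (0.0960)² / (0.487) = 0.0189
Qₚ = 0.0189 > Kₚ = 0.00841, so the reverse reaction proceeds.

toward reactants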